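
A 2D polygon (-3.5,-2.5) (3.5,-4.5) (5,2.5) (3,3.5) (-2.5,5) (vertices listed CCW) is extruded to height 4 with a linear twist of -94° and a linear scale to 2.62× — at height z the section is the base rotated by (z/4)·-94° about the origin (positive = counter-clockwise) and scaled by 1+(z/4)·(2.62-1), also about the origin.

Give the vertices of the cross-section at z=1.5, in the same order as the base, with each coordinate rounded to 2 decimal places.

Cross-section at z=1.5: (-6.91,-0.03) (0.42,-9.15) (8.88,-1.36) (7.19,1.81) (1.36,8.88)

t = z/height = 1.5/4 = 0.375
s = 1 + (scale-1)·z/height = 1 + (2.62-1)·1.5/4 = 1.607500
θ = twist·z/height = -94°·1.5/4 = -35.2500° = -0.615229 rad
cos θ = 0.816642, sin θ = -0.577145 (intermediates below are computed at full precision and shown rounded to 5 d.p.)
v1: (-3.5,-2.5) → rotate → (-4.30111,-0.02160) → ×s → (-6.91403,-0.03472) → (-6.91,-0.03)
v2: (3.5,-4.5) → rotate → (0.26109,-5.69490) → ×s → (0.41971,-9.15454) → (0.42,-9.15)
v3: (5,2.5) → rotate → (5.52607,-0.84412) → ×s → (8.88316,-1.35693) → (8.88,-1.36)
v4: (3,3.5) → rotate → (4.46993,1.12681) → ×s → (7.18542,1.81135) → (7.19,1.81)
v5: (-2.5,5) → rotate → (0.84412,5.52607) → ×s → (1.35693,8.88316) → (1.36,8.88)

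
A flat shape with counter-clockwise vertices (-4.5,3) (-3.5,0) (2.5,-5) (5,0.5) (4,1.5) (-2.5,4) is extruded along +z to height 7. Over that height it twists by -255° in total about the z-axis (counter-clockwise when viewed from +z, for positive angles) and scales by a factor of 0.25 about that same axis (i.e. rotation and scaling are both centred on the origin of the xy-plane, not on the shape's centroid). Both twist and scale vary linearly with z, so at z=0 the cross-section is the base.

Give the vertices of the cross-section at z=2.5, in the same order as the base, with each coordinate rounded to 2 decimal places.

Cross-section at z=2.5: (2.26,3.25) (0.05,2.56) (-3.69,-1.76) (0.30,-3.67) (1.04,-2.95) (2.96,1.78)

t = z/height = 2.5/7 = 0.357143
s = 1 + (scale-1)·z/height = 1 + (0.25-1)·2.5/7 = 0.732143
θ = twist·z/height = -255°·2.5/7 = -91.0714° = -1.589496 rad
cos θ = -0.018699, sin θ = -0.999825 (intermediates below are computed at full precision and shown rounded to 5 d.p.)
v1: (-4.5,3) → rotate → (3.08362,4.44312) → ×s → (2.25765,3.25300) → (2.26,3.25)
v2: (-3.5,0) → rotate → (0.06545,3.49939) → ×s → (0.04792,2.56205) → (0.05,2.56)
v3: (2.5,-5) → rotate → (-5.04587,-2.40607) → ×s → (-3.69430,-1.76159) → (-3.69,-1.76)
v4: (5,0.5) → rotate → (0.40642,-5.00848) → ×s → (0.29756,-3.66692) → (0.30,-3.67)
v5: (4,1.5) → rotate → (1.42494,-4.02735) → ×s → (1.04326,-2.94859) → (1.04,-2.95)
v6: (-2.5,4) → rotate → (4.04605,2.42477) → ×s → (2.96229,1.77528) → (2.96,1.78)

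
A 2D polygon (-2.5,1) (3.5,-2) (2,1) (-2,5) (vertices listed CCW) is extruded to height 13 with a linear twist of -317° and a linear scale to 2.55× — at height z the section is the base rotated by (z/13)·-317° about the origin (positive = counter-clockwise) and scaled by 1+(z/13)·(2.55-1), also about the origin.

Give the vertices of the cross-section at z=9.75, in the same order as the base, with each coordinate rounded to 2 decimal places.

t = z/height = 9.75/13 = 0.75
s = 1 + (scale-1)·z/height = 1 + (2.55-1)·9.75/13 = 2.162500
θ = twist·z/height = -317°·9.75/13 = -237.7500° = -4.149520 rad
cos θ = -0.533615, sin θ = 0.845728 (intermediates below are computed at full precision and shown rounded to 5 d.p.)
v1: (-2.5,1) → rotate → (0.48831,-2.64793) → ×s → (1.05597,-5.72616) → (1.06,-5.73)
v2: (3.5,-2) → rotate → (-0.17620,4.02728) → ×s → (-0.38102,8.70899) → (-0.38,8.71)
v3: (2,1) → rotate → (-1.91296,1.15784) → ×s → (-4.13677,2.50383) → (-4.14,2.50)
v4: (-2,5) → rotate → (-3.16141,-4.35953) → ×s → (-6.83655,-9.42748) → (-6.84,-9.43)

Cross-section at z=9.75: (1.06,-5.73) (-0.38,8.71) (-4.14,2.50) (-6.84,-9.43)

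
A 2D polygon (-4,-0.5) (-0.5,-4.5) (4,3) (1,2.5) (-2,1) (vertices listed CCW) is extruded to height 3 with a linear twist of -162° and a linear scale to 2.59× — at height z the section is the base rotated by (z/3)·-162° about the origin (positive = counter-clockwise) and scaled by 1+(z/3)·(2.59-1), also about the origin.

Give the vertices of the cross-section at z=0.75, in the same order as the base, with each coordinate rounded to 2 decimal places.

t = z/height = 0.75/3 = 0.25
s = 1 + (scale-1)·z/height = 1 + (2.59-1)·0.75/3 = 1.397500
θ = twist·z/height = -162°·0.75/3 = -40.5000° = -0.706858 rad
cos θ = 0.760406, sin θ = -0.649448 (intermediates below are computed at full precision and shown rounded to 5 d.p.)
v1: (-4,-0.5) → rotate → (-3.36635,2.21759) → ×s → (-4.70447,3.09908) → (-4.70,3.10)
v2: (-0.5,-4.5) → rotate → (-3.30272,-3.09710) → ×s → (-4.61555,-4.32820) → (-4.62,-4.33)
v3: (4,3) → rotate → (4.98997,-0.31657) → ×s → (6.97348,-0.44241) → (6.97,-0.44)
v4: (1,2.5) → rotate → (2.38403,1.25157) → ×s → (3.33168,1.74906) → (3.33,1.75)
v5: (-2,1) → rotate → (-0.87136,2.05930) → ×s → (-1.21773,2.87787) → (-1.22,2.88)

Cross-section at z=0.75: (-4.70,3.10) (-4.62,-4.33) (6.97,-0.44) (3.33,1.75) (-1.22,2.88)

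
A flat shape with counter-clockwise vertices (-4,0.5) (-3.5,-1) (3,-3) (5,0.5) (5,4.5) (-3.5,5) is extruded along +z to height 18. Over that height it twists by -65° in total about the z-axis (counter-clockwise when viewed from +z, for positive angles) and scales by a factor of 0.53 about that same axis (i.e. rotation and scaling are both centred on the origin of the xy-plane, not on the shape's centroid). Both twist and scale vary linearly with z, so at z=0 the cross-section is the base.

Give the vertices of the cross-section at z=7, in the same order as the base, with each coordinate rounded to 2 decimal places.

Cross-section at z=7: (-2.78,1.77) (-2.94,0.48) (1.17,-3.26) (3.87,-1.38) (5.27,1.58) (-0.84,4.92)

t = z/height = 7/18 = 0.388889
s = 1 + (scale-1)·z/height = 1 + (0.53-1)·7/18 = 0.817222
θ = twist·z/height = -65°·7/18 = -25.2778° = -0.441180 rad
cos θ = 0.904248, sin θ = -0.427007 (intermediates below are computed at full precision and shown rounded to 5 d.p.)
v1: (-4,0.5) → rotate → (-3.40349,2.16015) → ×s → (-2.78141,1.76532) → (-2.78,1.77)
v2: (-3.5,-1) → rotate → (-3.59188,0.59028) → ×s → (-2.93536,0.48239) → (-2.94,0.48)
v3: (3,-3) → rotate → (1.43172,-3.99377) → ×s → (1.17004,-3.26379) → (1.17,-3.26)
v4: (5,0.5) → rotate → (4.73474,-1.68291) → ×s → (3.86934,-1.37531) → (3.87,-1.38)
v5: (5,4.5) → rotate → (6.44277,1.93408) → ×s → (5.26518,1.58057) → (5.27,1.58)
v6: (-3.5,5) → rotate → (-1.02983,6.01577) → ×s → (-0.84160,4.91622) → (-0.84,4.92)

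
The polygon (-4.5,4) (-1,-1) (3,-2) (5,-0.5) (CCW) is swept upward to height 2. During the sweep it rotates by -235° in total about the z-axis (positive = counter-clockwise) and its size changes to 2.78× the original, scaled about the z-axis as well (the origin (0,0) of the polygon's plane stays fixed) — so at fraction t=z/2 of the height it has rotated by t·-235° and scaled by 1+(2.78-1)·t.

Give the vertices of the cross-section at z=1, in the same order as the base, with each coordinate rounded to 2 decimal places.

Cross-section at z=1: (10.63,4.05) (-0.80,2.55) (-5.97,-3.28) (-5.20,-7.95)

t = z/height = 1/2 = 0.5
s = 1 + (scale-1)·z/height = 1 + (2.78-1)·1/2 = 1.890000
θ = twist·z/height = -235°·1/2 = -117.5000° = -2.050762 rad
cos θ = -0.461749, sin θ = -0.887011 (intermediates below are computed at full precision and shown rounded to 5 d.p.)
v1: (-4.5,4) → rotate → (5.62591,2.14455) → ×s → (10.63297,4.05321) → (10.63,4.05)
v2: (-1,-1) → rotate → (-0.42526,1.34876) → ×s → (-0.80375,2.54916) → (-0.80,2.55)
v3: (3,-2) → rotate → (-3.15927,-1.73754) → ×s → (-5.97102,-3.28394) → (-5.97,-3.28)
v4: (5,-0.5) → rotate → (-2.75225,-4.20418) → ×s → (-5.20175,-7.94590) → (-5.20,-7.95)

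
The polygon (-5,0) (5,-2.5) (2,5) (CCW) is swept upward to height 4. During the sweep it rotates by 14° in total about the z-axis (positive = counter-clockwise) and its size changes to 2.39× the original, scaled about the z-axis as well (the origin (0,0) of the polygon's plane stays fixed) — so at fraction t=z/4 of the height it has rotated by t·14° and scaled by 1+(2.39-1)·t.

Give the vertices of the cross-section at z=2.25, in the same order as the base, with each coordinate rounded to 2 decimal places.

Cross-section at z=2.25: (-8.83,-1.22) (9.44,-3.19) (2.31,9.31)

t = z/height = 2.25/4 = 0.5625
s = 1 + (scale-1)·z/height = 1 + (2.39-1)·2.25/4 = 1.781875
θ = twist·z/height = 14°·2.25/4 = 7.8750° = 0.137445 rad
cos θ = 0.990569, sin θ = 0.137012 (intermediates below are computed at full precision and shown rounded to 5 d.p.)
v1: (-5,0) → rotate → (-4.95285,-0.68506) → ×s → (-8.82535,-1.22069) → (-8.83,-1.22)
v2: (5,-2.5) → rotate → (5.29538,-1.79136) → ×s → (9.43570,-3.19198) → (9.44,-3.19)
v3: (2,5) → rotate → (1.29608,5.22687) → ×s → (2.30945,9.31363) → (2.31,9.31)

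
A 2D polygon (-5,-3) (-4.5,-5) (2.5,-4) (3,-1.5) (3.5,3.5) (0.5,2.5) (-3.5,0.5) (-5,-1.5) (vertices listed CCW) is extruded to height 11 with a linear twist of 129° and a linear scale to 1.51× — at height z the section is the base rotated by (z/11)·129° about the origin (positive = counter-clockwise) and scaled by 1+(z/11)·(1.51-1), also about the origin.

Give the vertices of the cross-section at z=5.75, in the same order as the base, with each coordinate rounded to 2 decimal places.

t = z/height = 5.75/11 = 0.522727
s = 1 + (scale-1)·z/height = 1 + (1.51-1)·5.75/11 = 1.266591
θ = twist·z/height = 129°·5.75/11 = 67.4318° = 1.176907 rad
cos θ = 0.383783, sin θ = 0.923423 (intermediates below are computed at full precision and shown rounded to 5 d.p.)
v1: (-5,-3) → rotate → (0.85136,-5.76847) → ×s → (1.07832,-7.30629) → (1.08,-7.31)
v2: (-4.5,-5) → rotate → (2.89010,-6.07432) → ×s → (3.66057,-7.69368) → (3.66,-7.69)
v3: (2.5,-4) → rotate → (4.65315,0.77343) → ×s → (5.89364,0.97962) → (5.89,0.98)
v4: (3,-1.5) → rotate → (2.53648,2.19460) → ×s → (3.21269,2.77966) → (3.21,2.78)
v5: (3.5,3.5) → rotate → (-1.88874,4.57522) → ×s → (-2.39226,5.79493) → (-2.39,5.79)
v6: (0.5,2.5) → rotate → (-2.11667,1.42117) → ×s → (-2.68095,1.80004) → (-2.68,1.80)
v7: (-3.5,0.5) → rotate → (-1.80495,-3.04009) → ×s → (-2.28613,-3.85055) → (-2.29,-3.85)
v8: (-5,-1.5) → rotate → (-0.53378,-5.19279) → ×s → (-0.67608,-6.57714) → (-0.68,-6.58)

Cross-section at z=5.75: (1.08,-7.31) (3.66,-7.69) (5.89,0.98) (3.21,2.78) (-2.39,5.79) (-2.68,1.80) (-2.29,-3.85) (-0.68,-6.58)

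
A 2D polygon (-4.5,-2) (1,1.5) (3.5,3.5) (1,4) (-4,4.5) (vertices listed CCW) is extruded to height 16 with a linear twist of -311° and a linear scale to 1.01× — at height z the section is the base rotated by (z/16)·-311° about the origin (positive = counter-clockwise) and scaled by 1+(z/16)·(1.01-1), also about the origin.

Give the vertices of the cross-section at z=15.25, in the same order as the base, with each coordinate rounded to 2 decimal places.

t = z/height = 15.25/16 = 0.953125
s = 1 + (scale-1)·z/height = 1 + (1.01-1)·15.25/16 = 1.009531
θ = twist·z/height = -311°·15.25/16 = -296.4219° = -5.173538 rad
cos θ = 0.444977, sin θ = 0.895542 (intermediates below are computed at full precision and shown rounded to 5 d.p.)
v1: (-4.5,-2) → rotate → (-0.21131,-4.91989) → ×s → (-0.21333,-4.96679) → (-0.21,-4.97)
v2: (1,1.5) → rotate → (-0.89834,1.56301) → ×s → (-0.90690,1.57791) → (-0.91,1.58)
v3: (3.5,3.5) → rotate → (-1.57698,4.69182) → ×s → (-1.59201,4.73654) → (-1.59,4.74)
v4: (1,4) → rotate → (-3.13719,2.67545) → ×s → (-3.16709,2.70095) → (-3.17,2.70)
v5: (-4,4.5) → rotate → (-5.80985,-1.57977) → ×s → (-5.86522,-1.59483) → (-5.87,-1.59)

Cross-section at z=15.25: (-0.21,-4.97) (-0.91,1.58) (-1.59,4.74) (-3.17,2.70) (-5.87,-1.59)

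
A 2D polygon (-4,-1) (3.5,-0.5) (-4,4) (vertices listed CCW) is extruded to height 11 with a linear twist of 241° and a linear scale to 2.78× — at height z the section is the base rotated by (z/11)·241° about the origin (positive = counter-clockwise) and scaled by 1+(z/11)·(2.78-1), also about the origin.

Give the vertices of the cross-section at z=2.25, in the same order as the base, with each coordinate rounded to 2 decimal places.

t = z/height = 2.25/11 = 0.204545
s = 1 + (scale-1)·z/height = 1 + (2.78-1)·2.25/11 = 1.364091
θ = twist·z/height = 241°·2.25/11 = 49.2955° = 0.860368 rad
cos θ = 0.652159, sin θ = 0.758083 (intermediates below are computed at full precision and shown rounded to 5 d.p.)
v1: (-4,-1) → rotate → (-1.85055,-3.68449) → ×s → (-2.52432,-5.02598) → (-2.52,-5.03)
v2: (3.5,-0.5) → rotate → (2.66160,2.32721) → ×s → (3.63066,3.17453) → (3.63,3.17)
v3: (-4,4) → rotate → (-5.64096,-0.42370) → ×s → (-7.69479,-0.57796) → (-7.69,-0.58)

Cross-section at z=2.25: (-2.52,-5.03) (3.63,3.17) (-7.69,-0.58)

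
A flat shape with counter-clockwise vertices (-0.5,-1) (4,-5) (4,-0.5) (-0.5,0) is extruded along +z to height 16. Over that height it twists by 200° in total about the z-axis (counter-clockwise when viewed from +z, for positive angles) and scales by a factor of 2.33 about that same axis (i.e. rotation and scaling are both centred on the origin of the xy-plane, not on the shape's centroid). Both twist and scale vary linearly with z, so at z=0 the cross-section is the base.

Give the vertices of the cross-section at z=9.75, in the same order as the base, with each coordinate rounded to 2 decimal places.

t = z/height = 9.75/16 = 0.609375
s = 1 + (scale-1)·z/height = 1 + (2.33-1)·9.75/16 = 1.810469
θ = twist·z/height = 200°·9.75/16 = 121.8750° = 2.127120 rad
cos θ = -0.528068, sin θ = 0.849202 (intermediates below are computed at full precision and shown rounded to 5 d.p.)
v1: (-0.5,-1) → rotate → (1.11324,0.10347) → ×s → (2.01548,0.18732) → (2.02,0.19)
v2: (4,-5) → rotate → (2.13374,6.03715) → ×s → (3.86307,10.93007) → (3.86,10.93)
v3: (4,-0.5) → rotate → (-1.68767,3.66084) → ×s → (-3.05547,6.62784) → (-3.06,6.63)
v4: (-0.5,0) → rotate → (0.26403,-0.42460) → ×s → (0.47803,-0.76873) → (0.48,-0.77)

Cross-section at z=9.75: (2.02,0.19) (3.86,10.93) (-3.06,6.63) (0.48,-0.77)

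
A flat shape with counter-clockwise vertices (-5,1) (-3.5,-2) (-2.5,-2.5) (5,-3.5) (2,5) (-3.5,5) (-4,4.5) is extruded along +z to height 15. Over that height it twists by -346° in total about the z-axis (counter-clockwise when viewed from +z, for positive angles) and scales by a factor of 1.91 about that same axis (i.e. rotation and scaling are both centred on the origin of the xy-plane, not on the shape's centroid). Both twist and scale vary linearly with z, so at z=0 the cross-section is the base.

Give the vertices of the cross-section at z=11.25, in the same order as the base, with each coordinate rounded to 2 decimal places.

Cross-section at z=11.25: (-0.12,-8.58) (4.38,-5.18) (4.90,-3.37) (4.26,9.34) (-8.88,1.78) (-7.20,-7.32) (-6.22,-8.00)

t = z/height = 11.25/15 = 0.75
s = 1 + (scale-1)·z/height = 1 + (1.91-1)·11.25/15 = 1.682500
θ = twist·z/height = -346°·11.25/15 = -259.5000° = -4.529129 rad
cos θ = -0.182236, sin θ = 0.983255 (intermediates below are computed at full precision and shown rounded to 5 d.p.)
v1: (-5,1) → rotate → (-0.07208,-5.09851) → ×s → (-0.12127,-8.57824) → (-0.12,-8.58)
v2: (-3.5,-2) → rotate → (2.60433,-3.07692) → ×s → (4.38179,-5.17692) → (4.38,-5.18)
v3: (-2.5,-2.5) → rotate → (2.91373,-2.00255) → ×s → (4.90234,-3.36929) → (4.90,-3.37)
v4: (5,-3.5) → rotate → (2.53021,5.55410) → ×s → (4.25709,9.34477) → (4.26,9.34)
v5: (2,5) → rotate → (-5.28075,1.05533) → ×s → (-8.88485,1.77560) → (-8.88,1.78)
v6: (-3.5,5) → rotate → (-4.27845,-4.35257) → ×s → (-7.19849,-7.32320) → (-7.20,-7.32)
v7: (-4,4.5) → rotate → (-3.69570,-4.75308) → ×s → (-6.21802,-7.99706) → (-6.22,-8.00)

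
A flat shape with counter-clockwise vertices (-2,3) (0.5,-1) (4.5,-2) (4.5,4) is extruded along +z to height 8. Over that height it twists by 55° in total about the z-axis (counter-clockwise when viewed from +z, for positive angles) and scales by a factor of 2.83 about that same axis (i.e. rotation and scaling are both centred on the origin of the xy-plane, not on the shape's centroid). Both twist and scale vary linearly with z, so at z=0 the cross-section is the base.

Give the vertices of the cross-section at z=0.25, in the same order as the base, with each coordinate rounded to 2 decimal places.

Cross-section at z=0.25: (-2.21,3.11) (0.56,-1.04) (4.82,-1.97) (4.63,4.37)

t = z/height = 0.25/8 = 0.03125
s = 1 + (scale-1)·z/height = 1 + (2.83-1)·0.25/8 = 1.057188
θ = twist·z/height = 55°·0.25/8 = 1.7188° = 0.029998 rad
cos θ = 0.999550, sin θ = 0.029993 (intermediates below are computed at full precision and shown rounded to 5 d.p.)
v1: (-2,3) → rotate → (-2.08908,2.93866) → ×s → (-2.20855,3.10672) → (-2.21,3.11)
v2: (0.5,-1) → rotate → (0.52977,-0.98455) → ×s → (0.56006,-1.04086) → (0.56,-1.04)
v3: (4.5,-2) → rotate → (4.55796,-1.86413) → ×s → (4.81862,-1.97074) → (4.82,-1.97)
v4: (4.5,4) → rotate → (4.37800,4.13317) → ×s → (4.62837,4.36954) → (4.63,4.37)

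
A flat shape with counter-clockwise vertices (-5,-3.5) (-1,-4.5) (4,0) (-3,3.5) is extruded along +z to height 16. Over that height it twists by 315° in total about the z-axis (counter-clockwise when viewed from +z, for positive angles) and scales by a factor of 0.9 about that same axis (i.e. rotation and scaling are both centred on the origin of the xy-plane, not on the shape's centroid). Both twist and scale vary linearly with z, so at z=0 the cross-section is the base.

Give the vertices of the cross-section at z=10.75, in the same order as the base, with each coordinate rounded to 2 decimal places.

t = z/height = 10.75/16 = 0.671875
s = 1 + (scale-1)·z/height = 1 + (0.9-1)·10.75/16 = 0.932813
θ = twist·z/height = 315°·10.75/16 = 211.6406° = 3.693826 rad
cos θ = -0.851355, sin θ = -0.524590 (intermediates below are computed at full precision and shown rounded to 5 d.p.)
v1: (-5,-3.5) → rotate → (2.42071,5.60269) → ×s → (2.25807,5.22626) → (2.26,5.23)
v2: (-1,-4.5) → rotate → (-1.50930,4.35569) → ×s → (-1.40789,4.06304) → (-1.41,4.06)
v3: (4,0) → rotate → (-3.40542,-2.09836) → ×s → (-3.17662,-1.95738) → (-3.18,-1.96)
v4: (-3,3.5) → rotate → (4.39013,-1.40597) → ×s → (4.09517,-1.31151) → (4.10,-1.31)

Cross-section at z=10.75: (2.26,5.23) (-1.41,4.06) (-3.18,-1.96) (4.10,-1.31)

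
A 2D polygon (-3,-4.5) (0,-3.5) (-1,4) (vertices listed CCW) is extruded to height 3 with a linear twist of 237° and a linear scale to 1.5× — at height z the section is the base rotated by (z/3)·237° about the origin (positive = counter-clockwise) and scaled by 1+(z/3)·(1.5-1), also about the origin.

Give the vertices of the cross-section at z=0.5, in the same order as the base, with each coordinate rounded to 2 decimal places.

Cross-section at z=0.5: (0.59,-5.83) (2.41,-2.93) (-3.59,2.65)

t = z/height = 0.5/3 = 0.166667
s = 1 + (scale-1)·z/height = 1 + (1.5-1)·0.5/3 = 1.083333
θ = twist·z/height = 237°·0.5/3 = 39.5000° = 0.689405 rad
cos θ = 0.771625, sin θ = 0.636078 (intermediates below are computed at full precision and shown rounded to 5 d.p.)
v1: (-3,-4.5) → rotate → (0.54748,-5.38055) → ×s → (0.59310,-5.82892) → (0.59,-5.83)
v2: (0,-3.5) → rotate → (2.22627,-2.70069) → ×s → (2.41180,-2.92574) → (2.41,-2.93)
v3: (-1,4) → rotate → (-3.31594,2.45042) → ×s → (-3.59227,2.65462) → (-3.59,2.65)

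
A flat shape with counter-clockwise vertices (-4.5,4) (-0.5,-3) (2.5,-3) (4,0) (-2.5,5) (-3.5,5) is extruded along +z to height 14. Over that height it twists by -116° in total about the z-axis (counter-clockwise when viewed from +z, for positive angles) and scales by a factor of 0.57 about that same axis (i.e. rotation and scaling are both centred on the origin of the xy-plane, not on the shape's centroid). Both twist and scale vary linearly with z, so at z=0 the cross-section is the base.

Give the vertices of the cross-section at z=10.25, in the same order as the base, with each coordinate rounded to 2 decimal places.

Cross-section at z=10.25: (2.46,3.31) (-2.08,0.16) (-1.90,-1.89) (0.24,-2.73) (3.26,2.01) (3.20,2.69)

t = z/height = 10.25/14 = 0.732143
s = 1 + (scale-1)·z/height = 1 + (0.57-1)·10.25/14 = 0.685179
θ = twist·z/height = -116°·10.25/14 = -84.9286° = -1.482283 rad
cos θ = 0.088398, sin θ = -0.996085 (intermediates below are computed at full precision and shown rounded to 5 d.p.)
v1: (-4.5,4) → rotate → (3.58655,4.83597) → ×s → (2.45743,3.31351) → (2.46,3.31)
v2: (-0.5,-3) → rotate → (-3.03245,0.23285) → ×s → (-2.07777,0.15954) → (-2.08,0.16)
v3: (2.5,-3) → rotate → (-2.76726,-2.75541) → ×s → (-1.89607,-1.88795) → (-1.90,-1.89)
v4: (4,0) → rotate → (0.35359,-3.98434) → ×s → (0.24227,-2.72999) → (0.24,-2.73)
v5: (-2.5,5) → rotate → (4.75943,2.93220) → ×s → (3.26106,2.00908) → (3.26,2.01)
v6: (-3.5,5) → rotate → (4.67103,3.92829) → ×s → (3.20049,2.69158) → (3.20,2.69)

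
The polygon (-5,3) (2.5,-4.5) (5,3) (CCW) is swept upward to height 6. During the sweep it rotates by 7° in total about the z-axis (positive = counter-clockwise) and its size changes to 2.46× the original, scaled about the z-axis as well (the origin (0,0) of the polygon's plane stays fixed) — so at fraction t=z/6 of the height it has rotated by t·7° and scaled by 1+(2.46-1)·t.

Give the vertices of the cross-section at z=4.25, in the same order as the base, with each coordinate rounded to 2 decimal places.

t = z/height = 4.25/6 = 0.708333
s = 1 + (scale-1)·z/height = 1 + (2.46-1)·4.25/6 = 2.034167
θ = twist·z/height = 7°·4.25/6 = 4.9583° = 0.086539 rad
cos θ = 0.996258, sin θ = 0.086431 (intermediates below are computed at full precision and shown rounded to 5 d.p.)
v1: (-5,3) → rotate → (-5.24058,2.55662) → ×s → (-10.66022,5.20059) → (-10.66,5.20)
v2: (2.5,-4.5) → rotate → (2.87959,-4.26708) → ×s → (5.85756,-8.67996) → (5.86,-8.68)
v3: (5,3) → rotate → (4.72200,3.42093) → ×s → (9.60533,6.95874) → (9.61,6.96)

Cross-section at z=4.25: (-10.66,5.20) (5.86,-8.68) (9.61,6.96)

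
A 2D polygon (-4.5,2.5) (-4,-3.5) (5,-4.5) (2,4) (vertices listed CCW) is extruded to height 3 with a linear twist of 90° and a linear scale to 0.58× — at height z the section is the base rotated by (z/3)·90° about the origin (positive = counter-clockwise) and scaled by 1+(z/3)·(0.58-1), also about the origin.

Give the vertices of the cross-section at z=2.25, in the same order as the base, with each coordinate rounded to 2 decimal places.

Cross-section at z=2.25: (-2.76,-2.19) (1.17,-3.45) (4.16,1.98) (-2.01,2.31)

t = z/height = 2.25/3 = 0.75
s = 1 + (scale-1)·z/height = 1 + (0.58-1)·2.25/3 = 0.685000
θ = twist·z/height = 90°·2.25/3 = 67.5000° = 1.178097 rad
cos θ = 0.382683, sin θ = 0.923880 (intermediates below are computed at full precision and shown rounded to 5 d.p.)
v1: (-4.5,2.5) → rotate → (-4.03177,-3.20075) → ×s → (-2.76177,-2.19251) → (-2.76,-2.19)
v2: (-4,-3.5) → rotate → (1.70284,-5.03491) → ×s → (1.16645,-3.44891) → (1.17,-3.45)
v3: (5,-4.5) → rotate → (6.07088,2.89732) → ×s → (4.15855,1.98467) → (4.16,1.98)
v4: (2,4) → rotate → (-2.93015,3.37849) → ×s → (-2.00715,2.31427) → (-2.01,2.31)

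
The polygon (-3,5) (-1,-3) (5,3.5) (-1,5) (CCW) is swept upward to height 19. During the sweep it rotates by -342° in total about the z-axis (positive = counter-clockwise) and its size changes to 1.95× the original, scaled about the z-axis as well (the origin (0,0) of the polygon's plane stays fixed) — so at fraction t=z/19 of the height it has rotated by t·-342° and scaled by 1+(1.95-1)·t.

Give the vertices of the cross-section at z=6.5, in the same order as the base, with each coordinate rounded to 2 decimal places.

t = z/height = 6.5/19 = 0.342105
s = 1 + (scale-1)·z/height = 1 + (1.95-1)·6.5/19 = 1.325000
θ = twist·z/height = -342°·6.5/19 = -117.0000° = -2.042035 rad
cos θ = -0.453990, sin θ = -0.891007 (intermediates below are computed at full precision and shown rounded to 5 d.p.)
v1: (-3,5) → rotate → (5.81700,0.40307) → ×s → (7.70753,0.53406) → (7.71,0.53)
v2: (-1,-3) → rotate → (-2.21903,2.25298) → ×s → (-2.94021,2.98520) → (-2.94,2.99)
v3: (5,3.5) → rotate → (0.84857,-6.04400) → ×s → (1.12436,-8.00830) → (1.12,-8.01)
v4: (-1,5) → rotate → (4.90902,-1.37895) → ×s → (6.50446,-1.82710) → (6.50,-1.83)

Cross-section at z=6.5: (7.71,0.53) (-2.94,2.99) (1.12,-8.01) (6.50,-1.83)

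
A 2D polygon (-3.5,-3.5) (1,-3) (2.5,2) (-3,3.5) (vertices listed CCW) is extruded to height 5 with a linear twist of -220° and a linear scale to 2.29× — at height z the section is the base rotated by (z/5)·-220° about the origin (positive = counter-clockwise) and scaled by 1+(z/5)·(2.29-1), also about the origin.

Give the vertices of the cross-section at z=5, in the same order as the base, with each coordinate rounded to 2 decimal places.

Cross-section at z=5: (11.29,0.99) (2.66,6.73) (-7.33,0.17) (0.11,-10.56)

t = z/height = 5/5 = 1
s = 1 + (scale-1)·z/height = 1 + (2.29-1)·5/5 = 2.290000
θ = twist·z/height = -220°·5/5 = -220.0000° = -3.839724 rad
cos θ = -0.766044, sin θ = 0.642788 (intermediates below are computed at full precision and shown rounded to 5 d.p.)
v1: (-3.5,-3.5) → rotate → (4.93091,0.43140) → ×s → (11.29179,0.98790) → (11.29,0.99)
v2: (1,-3) → rotate → (1.16232,2.94092) → ×s → (2.66171,6.73471) → (2.66,6.73)
v3: (2.5,2) → rotate → (-3.20069,0.07488) → ×s → (-7.32957,0.17148) → (-7.33,0.17)
v4: (-3,3.5) → rotate → (0.04838,-4.60952) → ×s → (0.11078,-10.55580) → (0.11,-10.56)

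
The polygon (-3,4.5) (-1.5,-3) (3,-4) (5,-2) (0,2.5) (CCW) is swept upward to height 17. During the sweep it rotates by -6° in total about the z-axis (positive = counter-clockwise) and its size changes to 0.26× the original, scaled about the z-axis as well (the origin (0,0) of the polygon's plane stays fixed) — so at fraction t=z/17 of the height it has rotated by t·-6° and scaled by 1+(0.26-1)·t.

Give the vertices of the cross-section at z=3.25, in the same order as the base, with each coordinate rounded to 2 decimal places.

Cross-section at z=3.25: (-2.50,3.91) (-1.34,-2.55) (2.51,-3.48) (4.26,-1.80) (0.04,2.15)

t = z/height = 3.25/17 = 0.191176
s = 1 + (scale-1)·z/height = 1 + (0.26-1)·3.25/17 = 0.858529
θ = twist·z/height = -6°·3.25/17 = -1.1471° = -0.020020 rad
cos θ = 0.999800, sin θ = -0.020019 (intermediates below are computed at full precision and shown rounded to 5 d.p.)
v1: (-3,4.5) → rotate → (-2.90932,4.55915) → ×s → (-2.49773,3.91417) → (-2.50,3.91)
v2: (-1.5,-3) → rotate → (-1.55976,-2.96937) → ×s → (-1.33910,-2.54929) → (-1.34,-2.55)
v3: (3,-4) → rotate → (2.91932,-4.05925) → ×s → (2.50633,-3.48499) → (2.51,-3.48)
v4: (5,-2) → rotate → (4.95896,-2.09969) → ×s → (4.25741,-1.80265) → (4.26,-1.80)
v5: (0,2.5) → rotate → (0.05005,2.49950) → ×s → (0.04297,2.14589) → (0.04,2.15)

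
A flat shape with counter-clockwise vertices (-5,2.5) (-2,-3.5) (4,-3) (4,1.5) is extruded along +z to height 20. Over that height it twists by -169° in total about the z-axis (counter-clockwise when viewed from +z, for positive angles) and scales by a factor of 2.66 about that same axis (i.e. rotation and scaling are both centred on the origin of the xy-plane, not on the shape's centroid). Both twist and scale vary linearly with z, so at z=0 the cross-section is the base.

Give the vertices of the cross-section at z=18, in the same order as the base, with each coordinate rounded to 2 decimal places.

Cross-section at z=18: (13.94,0.32) (0.32,10.05) (-12.32,1.94) (-7.07,-7.97)

t = z/height = 18/20 = 0.9
s = 1 + (scale-1)·z/height = 1 + (2.66-1)·18/20 = 2.494000
θ = twist·z/height = -169°·18/20 = -152.1000° = -2.654646 rad
cos θ = -0.883766, sin θ = -0.467930 (intermediates below are computed at full precision and shown rounded to 5 d.p.)
v1: (-5,2.5) → rotate → (5.58865,0.13023) → ×s → (13.93810,0.32481) → (13.94,0.32)
v2: (-2,-3.5) → rotate → (0.12978,4.02904) → ×s → (0.32366,10.04842) → (0.32,10.05)
v3: (4,-3) → rotate → (-4.93885,0.77958) → ×s → (-12.31750,1.94427) → (-12.32,1.94)
v4: (4,1.5) → rotate → (-2.83317,-3.19737) → ×s → (-7.06592,-7.97424) → (-7.07,-7.97)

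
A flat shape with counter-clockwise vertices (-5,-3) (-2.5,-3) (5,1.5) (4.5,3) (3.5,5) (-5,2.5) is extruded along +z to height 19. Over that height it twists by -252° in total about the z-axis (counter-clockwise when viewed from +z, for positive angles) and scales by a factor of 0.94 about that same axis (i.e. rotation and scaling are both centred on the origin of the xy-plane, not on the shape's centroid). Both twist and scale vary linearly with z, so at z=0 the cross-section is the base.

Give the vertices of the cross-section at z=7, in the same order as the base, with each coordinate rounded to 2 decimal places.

Cross-section at z=7: (-2.69,5.03) (-2.81,2.59) (1.22,-4.96) (2.71,-4.54) (4.71,-3.66) (2.68,4.76)

t = z/height = 7/19 = 0.368421
s = 1 + (scale-1)·z/height = 1 + (0.94-1)·7/19 = 0.977895
θ = twist·z/height = -252°·7/19 = -92.8421° = -1.620400 rad
cos θ = -0.049584, sin θ = -0.998770 (intermediates below are computed at full precision and shown rounded to 5 d.p.)
v1: (-5,-3) → rotate → (-2.74839,5.14260) → ×s → (-2.68764,5.02892) → (-2.69,5.03)
v2: (-2.5,-3) → rotate → (-2.87235,2.64568) → ×s → (-2.80886,2.58719) → (-2.81,2.59)
v3: (5,1.5) → rotate → (1.25024,-5.06823) → ×s → (1.22260,-4.95619) → (1.22,-4.96)
v4: (4.5,3) → rotate → (2.77318,-4.64322) → ×s → (2.71188,-4.54058) → (2.71,-4.54)
v5: (3.5,5) → rotate → (4.82031,-3.74361) → ×s → (4.71375,-3.66086) → (4.71,-3.66)
v6: (-5,2.5) → rotate → (2.74484,4.86989) → ×s → (2.68417,4.76224) → (2.68,4.76)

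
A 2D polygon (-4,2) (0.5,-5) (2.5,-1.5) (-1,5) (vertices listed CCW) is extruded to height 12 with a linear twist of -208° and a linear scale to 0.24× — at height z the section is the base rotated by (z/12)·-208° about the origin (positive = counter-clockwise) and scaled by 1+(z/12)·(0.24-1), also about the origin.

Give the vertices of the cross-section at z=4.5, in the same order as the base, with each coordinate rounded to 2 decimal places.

t = z/height = 4.5/12 = 0.375
s = 1 + (scale-1)·z/height = 1 + (0.24-1)·4.5/12 = 0.715000
θ = twist·z/height = -208°·4.5/12 = -78.0000° = -1.361357 rad
cos θ = 0.207912, sin θ = -0.978148 (intermediates below are computed at full precision and shown rounded to 5 d.p.)
v1: (-4,2) → rotate → (1.12465,4.32841) → ×s → (0.80412,3.09482) → (0.80,3.09)
v2: (0.5,-5) → rotate → (-4.78678,-1.52863) → ×s → (-3.42255,-1.09297) → (-3.42,-1.09)
v3: (2.5,-1.5) → rotate → (-0.94744,-2.75724) → ×s → (-0.67742,-1.97142) → (-0.68,-1.97)
v4: (-1,5) → rotate → (4.68283,2.01771) → ×s → (3.34822,1.44266) → (3.35,1.44)

Cross-section at z=4.5: (0.80,3.09) (-3.42,-1.09) (-0.68,-1.97) (3.35,1.44)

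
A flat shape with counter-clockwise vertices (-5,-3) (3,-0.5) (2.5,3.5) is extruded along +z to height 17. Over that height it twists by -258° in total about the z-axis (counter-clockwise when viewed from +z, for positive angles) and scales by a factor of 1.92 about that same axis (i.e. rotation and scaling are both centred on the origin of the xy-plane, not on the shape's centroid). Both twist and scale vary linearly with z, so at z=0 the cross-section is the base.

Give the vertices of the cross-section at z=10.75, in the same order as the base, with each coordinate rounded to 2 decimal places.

t = z/height = 10.75/17 = 0.632353
s = 1 + (scale-1)·z/height = 1 + (1.92-1)·10.75/17 = 1.581765
θ = twist·z/height = -258°·10.75/17 = -163.1471° = -2.847453 rad
cos θ = -0.957052, sin θ = -0.289916 (intermediates below are computed at full precision and shown rounded to 5 d.p.)
v1: (-5,-3) → rotate → (3.91551,4.32074) → ×s → (6.19342,6.83439) → (6.19,6.83)
v2: (3,-0.5) → rotate → (-3.01611,-0.39122) → ×s → (-4.77078,-0.61882) → (-4.77,-0.62)
v3: (2.5,3.5) → rotate → (-1.37792,-4.07447) → ×s → (-2.17955,-6.44486) → (-2.18,-6.44)

Cross-section at z=10.75: (6.19,6.83) (-4.77,-0.62) (-2.18,-6.44)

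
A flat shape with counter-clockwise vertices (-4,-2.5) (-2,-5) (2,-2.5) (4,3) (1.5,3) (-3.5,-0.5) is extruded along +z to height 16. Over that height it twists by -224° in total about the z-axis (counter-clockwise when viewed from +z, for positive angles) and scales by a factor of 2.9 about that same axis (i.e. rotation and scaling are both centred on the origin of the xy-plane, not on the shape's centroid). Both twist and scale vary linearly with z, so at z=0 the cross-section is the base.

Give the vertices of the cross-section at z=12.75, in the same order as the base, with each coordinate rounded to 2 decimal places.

t = z/height = 12.75/16 = 0.796875
s = 1 + (scale-1)·z/height = 1 + (2.9-1)·12.75/16 = 2.514063
θ = twist·z/height = -224°·12.75/16 = -178.5000° = -3.115413 rad
cos θ = -0.999657, sin θ = -0.026177 (intermediates below are computed at full precision and shown rounded to 5 d.p.)
v1: (-4,-2.5) → rotate → (3.93319,2.60385) → ×s → (9.88828,6.54624) → (9.89,6.55)
v2: (-2,-5) → rotate → (1.86843,5.05064) → ×s → (4.69735,12.69763) → (4.70,12.70)
v3: (2,-2.5) → rotate → (-2.06476,2.44679) → ×s → (-5.19093,6.15138) → (-5.19,6.15)
v4: (4,3) → rotate → (-3.92010,-3.10368) → ×s → (-9.85537,-7.80284) → (-9.86,-7.80)
v5: (1.5,3) → rotate → (-1.42096,-3.03824) → ×s → (-3.57237,-7.63832) → (-3.57,-7.64)
v6: (-3.5,-0.5) → rotate → (3.48571,0.59145) → ×s → (8.76330,1.48694) → (8.76,1.49)

Cross-section at z=12.75: (9.89,6.55) (4.70,12.70) (-5.19,6.15) (-9.86,-7.80) (-3.57,-7.64) (8.76,1.49)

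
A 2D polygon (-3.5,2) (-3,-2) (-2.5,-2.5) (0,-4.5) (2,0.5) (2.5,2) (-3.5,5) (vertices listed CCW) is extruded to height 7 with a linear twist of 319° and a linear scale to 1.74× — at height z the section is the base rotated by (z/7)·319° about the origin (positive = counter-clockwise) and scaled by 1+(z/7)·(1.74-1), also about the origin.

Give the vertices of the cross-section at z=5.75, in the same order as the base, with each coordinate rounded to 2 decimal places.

Cross-section at z=5.75: (3.96,5.13) (-2.52,5.22) (-3.42,4.54) (-7.17,1.00) (0.35,-3.30) (2.63,-4.43) (8.74,4.46)

t = z/height = 5.75/7 = 0.821429
s = 1 + (scale-1)·z/height = 1 + (1.74-1)·5.75/7 = 1.607857
θ = twist·z/height = 319°·5.75/7 = 262.0357° = 4.573386 rad
cos θ = -0.138556, sin θ = -0.990355 (intermediates below are computed at full precision and shown rounded to 5 d.p.)
v1: (-3.5,2) → rotate → (2.46565,3.18913) → ×s → (3.96442,5.12766) → (3.96,5.13)
v2: (-3,-2) → rotate → (-1.56504,3.24818) → ×s → (-2.51636,5.22260) → (-2.52,5.22)
v3: (-2.5,-2.5) → rotate → (-2.12950,2.82228) → ×s → (-3.42393,4.53782) → (-3.42,4.54)
v4: (0,-4.5) → rotate → (-4.45660,0.62350) → ×s → (-7.16557,1.00250) → (-7.17,1.00)
v5: (2,0.5) → rotate → (0.21807,-2.04999) → ×s → (0.35062,-3.29609) → (0.35,-3.30)
v6: (2.5,2) → rotate → (1.63432,-2.75300) → ×s → (2.62775,-4.42643) → (2.63,-4.43)
v7: (-3.5,5) → rotate → (5.43672,2.77346) → ×s → (8.74147,4.45933) → (8.74,4.46)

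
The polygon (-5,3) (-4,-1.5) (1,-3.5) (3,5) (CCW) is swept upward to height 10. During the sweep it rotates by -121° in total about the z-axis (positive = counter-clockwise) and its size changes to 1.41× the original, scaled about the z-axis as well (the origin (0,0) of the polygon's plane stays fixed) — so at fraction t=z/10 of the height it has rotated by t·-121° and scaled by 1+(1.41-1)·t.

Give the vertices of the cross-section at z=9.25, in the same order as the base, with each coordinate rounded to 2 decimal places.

t = z/height = 9.25/10 = 0.925
s = 1 + (scale-1)·z/height = 1 + (1.41-1)·9.25/10 = 1.379250
θ = twist·z/height = -121°·9.25/10 = -111.9250° = -1.953460 rad
cos θ = -0.373393, sin θ = -0.927673 (intermediates below are computed at full precision and shown rounded to 5 d.p.)
v1: (-5,3) → rotate → (4.64998,3.51819) → ×s → (6.41349,4.85246) → (6.41,4.85)
v2: (-4,-1.5) → rotate → (0.10206,4.27078) → ×s → (0.14077,5.89048) → (0.14,5.89)
v3: (1,-3.5) → rotate → (-3.62025,0.37920) → ×s → (-4.99323,0.52301) → (-4.99,0.52)
v4: (3,5) → rotate → (3.51819,-4.64998) → ×s → (4.85246,-6.41349) → (4.85,-6.41)

Cross-section at z=9.25: (6.41,4.85) (0.14,5.89) (-4.99,0.52) (4.85,-6.41)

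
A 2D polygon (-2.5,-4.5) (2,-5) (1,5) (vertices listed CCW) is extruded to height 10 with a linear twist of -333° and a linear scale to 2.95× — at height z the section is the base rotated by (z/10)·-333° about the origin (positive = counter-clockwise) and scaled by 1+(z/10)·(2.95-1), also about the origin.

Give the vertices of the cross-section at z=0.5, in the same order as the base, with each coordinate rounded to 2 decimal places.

t = z/height = 0.5/10 = 0.05
s = 1 + (scale-1)·z/height = 1 + (2.95-1)·0.5/10 = 1.097500
θ = twist·z/height = -333°·0.5/10 = -16.6500° = -0.290597 rad
cos θ = 0.958073, sin θ = -0.286525 (intermediates below are computed at full precision and shown rounded to 5 d.p.)
v1: (-2.5,-4.5) → rotate → (-3.68454,-3.59502) → ×s → (-4.04379,-3.94553) → (-4.04,-3.95)
v2: (2,-5) → rotate → (0.48352,-5.36341) → ×s → (0.53067,-5.88635) → (0.53,-5.89)
v3: (1,5) → rotate → (2.39070,4.50384) → ×s → (2.62379,4.94296) → (2.62,4.94)

Cross-section at z=0.5: (-4.04,-3.95) (0.53,-5.89) (2.62,4.94)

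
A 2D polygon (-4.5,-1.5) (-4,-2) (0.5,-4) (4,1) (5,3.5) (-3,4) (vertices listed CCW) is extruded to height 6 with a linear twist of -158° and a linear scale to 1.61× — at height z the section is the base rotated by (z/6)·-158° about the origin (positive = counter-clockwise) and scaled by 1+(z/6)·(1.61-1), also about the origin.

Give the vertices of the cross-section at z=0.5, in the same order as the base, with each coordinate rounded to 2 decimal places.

Cross-section at z=0.5: (-4.96,-0.46) (-4.57,-1.09) (-0.45,-4.21) (4.33,0.07) (5.95,2.38) (-2.11,4.81)

t = z/height = 0.5/6 = 0.0833333
s = 1 + (scale-1)·z/height = 1 + (1.61-1)·0.5/6 = 1.050833
θ = twist·z/height = -158°·0.5/6 = -13.1667° = -0.229802 rad
cos θ = 0.973712, sin θ = -0.227784 (intermediates below are computed at full precision and shown rounded to 5 d.p.)
v1: (-4.5,-1.5) → rotate → (-4.72338,-0.43554) → ×s → (-4.96348,-0.45768) → (-4.96,-0.46)
v2: (-4,-2) → rotate → (-4.35042,-1.03629) → ×s → (-4.57156,-1.08896) → (-4.57,-1.09)
v3: (0.5,-4) → rotate → (-0.42428,-4.00874) → ×s → (-0.44585,-4.21252) → (-0.45,-4.21)
v4: (4,1) → rotate → (4.12263,0.06257) → ×s → (4.33220,0.06575) → (4.33,0.07)
v5: (5,3.5) → rotate → (5.66580,2.26907) → ×s → (5.95382,2.38441) → (5.95,2.38)
v6: (-3,4) → rotate → (-2.01000,4.57820) → ×s → (-2.11217,4.81092) → (-2.11,4.81)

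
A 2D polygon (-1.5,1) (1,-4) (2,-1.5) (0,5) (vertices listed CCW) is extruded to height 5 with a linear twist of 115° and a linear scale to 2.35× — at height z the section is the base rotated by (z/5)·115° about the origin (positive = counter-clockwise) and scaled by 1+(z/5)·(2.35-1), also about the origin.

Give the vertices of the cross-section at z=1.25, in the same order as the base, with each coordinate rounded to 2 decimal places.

t = z/height = 1.25/5 = 0.25
s = 1 + (scale-1)·z/height = 1 + (2.35-1)·1.25/5 = 1.337500
θ = twist·z/height = 115°·1.25/5 = 28.7500° = 0.501782 rad
cos θ = 0.876727, sin θ = 0.480989 (intermediates below are computed at full precision and shown rounded to 5 d.p.)
v1: (-1.5,1) → rotate → (-1.79608,0.15524) → ×s → (-2.40226,0.20764) → (-2.40,0.21)
v2: (1,-4) → rotate → (2.80068,-3.02592) → ×s → (3.74591,-4.04717) → (3.75,-4.05)
v3: (2,-1.5) → rotate → (2.47494,-0.35311) → ×s → (3.31023,-0.47229) → (3.31,-0.47)
v4: (0,5) → rotate → (-2.40494,4.38363) → ×s → (-3.21661,5.86311) → (-3.22,5.86)

Cross-section at z=1.25: (-2.40,0.21) (3.75,-4.05) (3.31,-0.47) (-3.22,5.86)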